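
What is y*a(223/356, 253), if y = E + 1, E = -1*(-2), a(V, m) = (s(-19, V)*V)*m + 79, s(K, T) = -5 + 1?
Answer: -148164/89 ≈ -1664.8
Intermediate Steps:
s(K, T) = -4
a(V, m) = 79 - 4*V*m (a(V, m) = (-4*V)*m + 79 = -4*V*m + 79 = 79 - 4*V*m)
E = 2
y = 3 (y = 2 + 1 = 3)
y*a(223/356, 253) = 3*(79 - 4*223/356*253) = 3*(79 - 56419/89) = 3*(-49388/89) = -148164/89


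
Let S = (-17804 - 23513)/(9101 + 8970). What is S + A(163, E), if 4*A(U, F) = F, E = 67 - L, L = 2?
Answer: 1009347/72284 ≈ 13.964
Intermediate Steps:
S = -41317/18071 ≈ -2.2864
E = 65 (E = 67 - 1*2 = 67 - 2 = 65)
A(U, F) = F/4
S + A(163, E) = -41317/18071 + (¼)*65 = -41317/18071 + 65/4 = 1009347/72284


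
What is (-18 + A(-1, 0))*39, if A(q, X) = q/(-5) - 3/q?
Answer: -2886/5 ≈ -577.20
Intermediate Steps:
A(q, X) = -3/q - q/5 (A(q, X) = q*(-⅕) - 3/q = -q/5 - 3/q = -3/q - q/5)
(-18 + A(-1, 0))*39 = (-18 + (-3/(-1) - ⅕*(-1)))*39 = (-18 + (-3*(-1) + ⅕))*39 = (-18 + (3 + ⅕))*39 = (-18 + 16/5)*39 = -74/5*39 = -2886/5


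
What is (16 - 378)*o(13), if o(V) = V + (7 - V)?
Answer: -2534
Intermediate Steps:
o(V) = 7
(16 - 378)*o(13) = (16 - 378)*7 = -362*7 = -2534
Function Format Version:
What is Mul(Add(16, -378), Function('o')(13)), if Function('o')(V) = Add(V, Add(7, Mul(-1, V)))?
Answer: -2534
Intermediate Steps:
Function('o')(V) = 7
Mul(Add(16, -378), Function('o')(13)) = Mul(Add(16, -378), 7) = Mul(-362, 7) = -2534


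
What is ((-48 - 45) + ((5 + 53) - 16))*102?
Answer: -5202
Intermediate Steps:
((-48 - 45) + ((5 + 53) - 16))*102 = (-93 + (58 - 16))*102 = (-93 + 42)*102 = -51*102 = -5202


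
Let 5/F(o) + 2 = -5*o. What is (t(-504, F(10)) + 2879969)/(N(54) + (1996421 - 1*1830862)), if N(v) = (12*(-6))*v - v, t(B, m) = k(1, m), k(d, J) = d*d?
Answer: 2879970/161617 ≈ 17.820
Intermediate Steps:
F(o) = 5/(-2 - 5*o)
k(d, J) = d²
t(B, m) = 1 (t(B, m) = 1² = 1)
N(v) = -73*v (N(v) = -72*v - v = -73*v)
(t(-504, F(10)) + 2879969)/(N(54) + (1996421 - 1*1830862)) = (1 + 2879969)/(-73*54 + (1996421 - 1*1830862)) = 2879970/(-3942 + (1996421 - 1830862)) = 2879970/(-3942 + 165559) = 2879970/161617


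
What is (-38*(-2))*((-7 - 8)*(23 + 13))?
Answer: -41040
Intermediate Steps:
(-38*(-2))*((-7 - 8)*(23 + 13)) = 76*(-15*36) = 76*(-540) = -41040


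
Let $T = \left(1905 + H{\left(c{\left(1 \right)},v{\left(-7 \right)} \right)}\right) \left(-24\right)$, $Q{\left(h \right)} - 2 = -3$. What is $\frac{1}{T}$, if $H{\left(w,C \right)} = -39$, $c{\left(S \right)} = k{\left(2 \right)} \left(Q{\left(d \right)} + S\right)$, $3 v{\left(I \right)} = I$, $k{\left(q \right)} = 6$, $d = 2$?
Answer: $- \frac{1}{44784} \approx -2.2329 \cdot 10^{-5}$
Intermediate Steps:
$Q{\left(h \right)} = -1$ ($Q{\left(h \right)} = 2 - 3 = -1$)
$v{\left(I \right)} = \frac{I}{3}$
$c{\left(S \right)} = -6 + 6 S$ ($c{\left(S \right)} = 6 \left(-1 + S\right) = -6 + 6 S$)
$T = -44784$ ($T = \left(1905 - 39\right) \left(-24\right) = 1866 \left(-24\right) = -44784$)
$\frac{1}{T} = \frac{1}{-44784} = - \frac{1}{44784}$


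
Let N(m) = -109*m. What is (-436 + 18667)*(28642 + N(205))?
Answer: 114800607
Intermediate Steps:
(-436 + 18667)*(28642 + N(205)) = (-436 + 18667)*(28642 - 109*205) = 18231*(28642 - 22345) = 18231*6297 = 114800607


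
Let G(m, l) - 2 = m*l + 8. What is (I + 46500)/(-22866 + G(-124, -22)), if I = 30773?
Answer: -77273/20128 ≈ -3.8391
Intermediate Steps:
G(m, l) = 10 + l*m (G(m, l) = 2 + (m*l + 8) = 2 + (l*m + 8) = 2 + (8 + l*m) = 10 + l*m)
(I + 46500)/(-22866 + G(-124, -22)) = (30773 + 46500)/(-22866 + (10 - 22*(-124))) = 77273/(-22866 + (10 + 2728)) = 77273/(-22866 + 2738) = 77273/(-20128) = 77273*(-1/20128) = -77273/20128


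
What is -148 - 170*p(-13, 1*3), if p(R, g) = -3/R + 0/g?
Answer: -2434/13 ≈ -187.23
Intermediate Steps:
p(R, g) = -3/R (p(R, g) = -3/R + 0 = -3/R)
-148 - 170*p(-13, 1*3) = -148 - (-510)/(-13) = -148 - (-510)*(-1)/13 = -148 - 170*3/13 = -148 - 510/13 = -2434/13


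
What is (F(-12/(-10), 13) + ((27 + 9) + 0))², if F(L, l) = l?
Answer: 2401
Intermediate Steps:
(F(-12/(-10), 13) + ((27 + 9) + 0))² = (13 + ((27 + 9) + 0))² = (13 + (36 + 0))² = (13 + 36)² = 49² = 2401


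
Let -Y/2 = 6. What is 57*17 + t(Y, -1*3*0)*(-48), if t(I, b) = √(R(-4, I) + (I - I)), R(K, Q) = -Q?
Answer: 969 - 96*√3 ≈ 802.72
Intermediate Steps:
Y = -12 (Y = -2*6 = -12)
t(I, b) = √(-I) (t(I, b) = √(-I + (I - I)) = √(-I + 0) = √(-I))
57*17 + t(Y, -1*3*0)*(-48) = 57*17 + √(-1*(-12))*(-48) = 969 + √12*(-48) = 969 + (2*√3)*(-48) = 969 - 96*√3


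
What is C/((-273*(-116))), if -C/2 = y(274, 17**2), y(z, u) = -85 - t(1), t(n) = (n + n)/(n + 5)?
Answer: 128/23751 ≈ 0.0053892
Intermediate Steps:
t(n) = 2*n/(5 + n) (t(n) = (2*n)/(5 + n) = 2*n/(5 + n))
y(z, u) = -256/3 (y(z, u) = -85 - 2/(5 + 1) = -85 - 2/6 = -85 - 1*1/3 = -85 - 1/3 = -256/3)
C = 512/3 (C = -2*(-256/3) = 512/3 ≈ 170.67)
C/((-273*(-116))) = 512/(3*((-273*(-116)))) = (512/3)/31668 = (512/3)*(1/31668) = 128/23751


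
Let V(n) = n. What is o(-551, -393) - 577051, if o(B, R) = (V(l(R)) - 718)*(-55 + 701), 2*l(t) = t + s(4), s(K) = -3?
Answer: -1168787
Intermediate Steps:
l(t) = -3/2 + t/2 (l(t) = (t - 3)/2 = (-3 + t)/2 = -3/2 + t/2)
o(B, R) = -464797 + 323*R (o(B, R) = ((-3/2 + R/2) - 718)*(-55 + 701) = (-1439/2 + R/2)*646 = -464797 + 323*R)
o(-551, -393) - 577051 = (-464797 + 323*(-393)) - 577051 = (-464797 - 126939) - 577051 = -591736 - 577051 = -1168787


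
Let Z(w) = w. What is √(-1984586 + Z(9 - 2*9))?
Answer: I*√1984595 ≈ 1408.8*I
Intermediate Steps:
√(-1984586 + Z(9 - 2*9)) = √(-1984586 + (9 - 2*9)) = √(-1984586 + (9 - 18)) = √(-1984586 - 9) = √(-1984595) = I*√1984595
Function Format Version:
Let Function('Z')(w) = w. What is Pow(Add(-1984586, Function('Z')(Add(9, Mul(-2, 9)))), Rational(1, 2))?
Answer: Mul(I, Pow(1984595, Rational(1, 2))) ≈ Mul(1408.8, I)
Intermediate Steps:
Pow(Add(-1984586, Function('Z')(Add(9, Mul(-2, 9)))), Rational(1, 2)) = Pow(Add(-1984586, Add(9, Mul(-2, 9))), Rational(1, 2)) = Pow(Add(-1984586, Add(9, -18)), Rational(1, 2)) = Pow(Add(-1984586, -9), Rational(1, 2)) = Pow(-1984595, Rational(1, 2)) = Mul(I, Pow(1984595, Rational(1, 2)))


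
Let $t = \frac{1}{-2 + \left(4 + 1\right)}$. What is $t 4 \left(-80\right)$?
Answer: $- \frac{320}{3} \approx -106.67$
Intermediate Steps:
$t = \frac{1}{3}$ ($t = \frac{1}{-2 + 5} = \frac{1}{3} \approx 0.33333$)
$t 4 \left(-80\right) = \frac{1}{3} \cdot 4 \left(-80\right) = \frac{4}{3} \left(-80\right) = - \frac{320}{3}$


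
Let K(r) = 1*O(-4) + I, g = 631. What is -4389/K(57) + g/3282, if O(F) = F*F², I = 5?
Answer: 14441927/193638 ≈ 74.582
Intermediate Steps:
O(F) = F³
K(r) = -59 (K(r) = 1*(-4)³ + 5 = 1*(-64) + 5 = -64 + 5 = -59)
-4389/K(57) + g/3282 = -4389/(-59) + 631/3282 = -4389*(-1/59) + 631*(1/3282) = 4389/59 + 631/3282 = 14441927/193638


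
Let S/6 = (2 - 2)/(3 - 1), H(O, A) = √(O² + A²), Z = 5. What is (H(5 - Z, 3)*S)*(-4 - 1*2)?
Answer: 0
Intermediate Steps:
H(O, A) = √(A² + O²)
S = 0 (S = 6*((2 - 2)/(3 - 1)) = 6*(0/2) = 6*(0*(½)) = 6*0 = 0)
(H(5 - Z, 3)*S)*(-4 - 1*2) = (√(3² + (5 - 1*5)²)*0)*(-4 - 1*2) = (√(9 + (5 - 5)²)*0)*(-4 - 2) = (√(9 + 0²)*0)*(-6) = (√(9 + 0)*0)*(-6) = (√9*0)*(-6) = (3*0)*(-6) = 0*(-6) = 0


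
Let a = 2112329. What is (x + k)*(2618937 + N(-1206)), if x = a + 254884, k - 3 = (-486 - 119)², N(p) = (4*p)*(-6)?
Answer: 7237296912321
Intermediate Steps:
N(p) = -24*p
k = 366028 (k = 3 + (-486 - 119)² = 3 + (-605)² = 3 + 366025 = 366028)
x = 2367213 (x = 2112329 + 254884 = 2367213)
(x + k)*(2618937 + N(-1206)) = (2367213 + 366028)*(2618937 - 24*(-1206)) = 2733241*(2618937 + 28944) = 2733241*2647881 = 7237296912321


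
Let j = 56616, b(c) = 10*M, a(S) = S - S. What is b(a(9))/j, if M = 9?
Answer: 15/9436 ≈ 0.0015897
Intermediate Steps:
a(S) = 0
b(c) = 90 (b(c) = 10*9 = 90)
b(a(9))/j = 90/56616 = 90*(1/56616) = 15/9436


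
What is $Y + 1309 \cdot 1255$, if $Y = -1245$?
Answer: $1641550$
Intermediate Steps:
$Y + 1309 \cdot 1255 = -1245 + 1309 \cdot 1255 = -1245 + 1642795 = 1641550$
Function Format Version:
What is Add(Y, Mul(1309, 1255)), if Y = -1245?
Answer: 1641550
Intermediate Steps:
Add(Y, Mul(1309, 1255)) = Add(-1245, Mul(1309, 1255)) = Add(-1245, 1642795) = 1641550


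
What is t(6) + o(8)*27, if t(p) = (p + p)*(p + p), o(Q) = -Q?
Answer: -72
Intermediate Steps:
t(p) = 4*p² (t(p) = (2*p)*(2*p) = 4*p²)
t(6) + o(8)*27 = 4*6² - 1*8*27 = 4*36 - 8*27 = 144 - 216 = -72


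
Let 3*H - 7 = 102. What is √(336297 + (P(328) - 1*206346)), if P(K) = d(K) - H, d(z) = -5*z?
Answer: 2*√288618/3 ≈ 358.15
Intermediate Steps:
H = 109/3 (H = 7/3 + (⅓)*102 = 7/3 + 34 = 109/3 ≈ 36.333)
P(K) = -109/3 - 5*K (P(K) = -5*K - 1*109/3 = -5*K - 109/3 = -109/3 - 5*K)
√(336297 + (P(328) - 1*206346)) = √(336297 + ((-109/3 - 5*328) - 1*206346)) = √(336297 + ((-109/3 - 1640) - 206346)) = √(336297 + (-5029/3 - 206346)) = √(336297 - 624067/3) = √(384824/3) = 2*√288618/3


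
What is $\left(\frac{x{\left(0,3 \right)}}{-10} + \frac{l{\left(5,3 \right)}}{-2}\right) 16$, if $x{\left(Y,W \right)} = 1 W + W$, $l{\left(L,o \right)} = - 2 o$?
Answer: $\frac{192}{5} \approx 38.4$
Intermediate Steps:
$x{\left(Y,W \right)} = 2 W$ ($x{\left(Y,W \right)} = W + W = 2 W$)
$\left(\frac{x{\left(0,3 \right)}}{-10} + \frac{l{\left(5,3 \right)}}{-2}\right) 16 = \left(\frac{2 \cdot 3}{-10} + \frac{\left(-2\right) 3}{-2}\right) 16 = \left(6 \left(- \frac{1}{10}\right) - -3\right) 16 = \left(- \frac{3}{5} + 3\right) 16 = \frac{12}{5} \cdot 16 = \frac{192}{5}$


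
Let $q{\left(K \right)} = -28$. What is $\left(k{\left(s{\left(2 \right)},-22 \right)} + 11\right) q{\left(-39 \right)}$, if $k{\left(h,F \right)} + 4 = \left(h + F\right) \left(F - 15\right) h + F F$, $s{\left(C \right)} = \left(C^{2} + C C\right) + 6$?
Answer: $-129780$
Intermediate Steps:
$s{\left(C \right)} = 6 + 2 C^{2}$ ($s{\left(C \right)} = \left(C^{2} + C^{2}\right) + 6 = 2 C^{2} + 6 = 6 + 2 C^{2}$)
$k{\left(h,F \right)} = -4 + F^{2} + h \left(-15 + F\right) \left(F + h\right)$ ($k{\left(h,F \right)} = -4 + \left(\left(h + F\right) \left(F - 15\right) h + F F\right) = -4 + \left(\left(F + h\right) \left(-15 + F\right) h + F^{2}\right) = -4 + \left(\left(-15 + F\right) \left(F + h\right) h + F^{2}\right) = -4 + \left(h \left(-15 + F\right) \left(F + h\right) + F^{2}\right) = -4 + \left(F^{2} + h \left(-15 + F\right) \left(F + h\right)\right) = -4 + F^{2} + h \left(-15 + F\right) \left(F + h\right)$)
$\left(k{\left(s{\left(2 \right)},-22 \right)} + 11\right) q{\left(-39 \right)} = \left(\left(-4 + \left(-22\right)^{2} - 15 \left(6 + 2 \cdot 2^{2}\right)^{2} - 22 \left(6 + 2 \cdot 2^{2}\right)^{2} + \left(6 + 2 \cdot 2^{2}\right) \left(-22\right)^{2} - - 330 \left(6 + 2 \cdot 2^{2}\right)\right) + 11\right) \left(-28\right) = \left(\left(-4 + 484 - 15 \left(6 + 2 \cdot 4\right)^{2} - 22 \left(6 + 2 \cdot 4\right)^{2} + \left(6 + 2 \cdot 4\right) 484 - - 330 \left(6 + 2 \cdot 4\right)\right) + 11\right) \left(-28\right) = \left(\left(-4 + 484 - 15 \left(6 + 8\right)^{2} - 22 \left(6 + 8\right)^{2} + \left(6 + 8\right) 484 - - 330 \left(6 + 8\right)\right) + 11\right) \left(-28\right) = \left(\left(-4 + 484 - 15 \cdot 14^{2} - 22 \cdot 14^{2} + 14 \cdot 484 - \left(-330\right) 14\right) + 11\right) \left(-28\right) = \left(\left(-4 + 484 - 2940 - 4312 + 6776 + 4620\right) + 11\right) \left(-28\right) = \left(4624 + 11\right) \left(-28\right) = 4635 \left(-28\right) = -129780$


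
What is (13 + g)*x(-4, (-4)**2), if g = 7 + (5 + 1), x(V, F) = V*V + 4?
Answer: 520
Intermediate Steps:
x(V, F) = 4 + V**2 (x(V, F) = V**2 + 4 = 4 + V**2)
g = 13 (g = 7 + 6 = 13)
(13 + g)*x(-4, (-4)**2) = (13 + 13)*(4 + (-4)**2) = 26*(4 + 16) = 26*20 = 520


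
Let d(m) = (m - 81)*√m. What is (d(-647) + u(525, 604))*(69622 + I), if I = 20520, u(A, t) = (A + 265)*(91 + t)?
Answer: 49492465100 - 65623376*I*√647 ≈ 4.9492e+10 - 1.6692e+9*I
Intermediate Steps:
u(A, t) = (91 + t)*(265 + A) (u(A, t) = (265 + A)*(91 + t) = (91 + t)*(265 + A))
d(m) = √m*(-81 + m) (d(m) = (-81 + m)*√m = √m*(-81 + m))
(d(-647) + u(525, 604))*(69622 + I) = (√(-647)*(-81 - 647) + (24115 + 91*525 + 265*604 + 525*604))*(69622 + 20520) = ((I*√647)*(-728) + (24115 + 47775 + 160060 + 317100))*90142 = (-728*I*√647 + 549050)*90142 = (549050 - 728*I*√647)*90142 = 49492465100 - 65623376*I*√647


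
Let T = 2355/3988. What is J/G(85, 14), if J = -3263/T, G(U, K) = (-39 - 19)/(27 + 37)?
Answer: 416411008/68295 ≈ 6097.2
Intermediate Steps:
T = 2355/3988 (T = 2355*(1/3988) = 2355/3988 ≈ 0.59052)
G(U, K) = -29/32 (G(U, K) = -58/64 = -58*1/64 = -29/32)
J = -13012844/2355 (J = -3263/2355/3988 = -3263*3988/2355 = -13012844/2355 ≈ -5525.6)
J/G(85, 14) = -13012844/(2355*(-29/32)) = -13012844/2355*(-32/29) = 416411008/68295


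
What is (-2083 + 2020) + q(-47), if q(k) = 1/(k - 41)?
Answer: -5545/88 ≈ -63.011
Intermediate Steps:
q(k) = 1/(-41 + k)
(-2083 + 2020) + q(-47) = (-2083 + 2020) + 1/(-41 - 47) = -63 + 1/(-88) = -63 - 1/88 = -5545/88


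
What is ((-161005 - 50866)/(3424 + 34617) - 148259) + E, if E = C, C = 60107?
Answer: -3353602103/38041 ≈ -88158.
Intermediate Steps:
E = 60107
((-161005 - 50866)/(3424 + 34617) - 148259) + E = ((-161005 - 50866)/(3424 + 34617) - 148259) + 60107 = (-211871/38041 - 148259) + 60107 = -5640132490/38041 + 60107 = -3353602103/38041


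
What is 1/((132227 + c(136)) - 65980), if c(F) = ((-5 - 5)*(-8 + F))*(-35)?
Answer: 1/111047 ≈ 9.0052e-6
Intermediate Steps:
c(F) = -2800 + 350*F (c(F) = -10*(-8 + F)*(-35) = (80 - 10*F)*(-35) = -2800 + 350*F)
1/((132227 + c(136)) - 65980) = 1/((132227 + (-2800 + 350*136)) - 65980) = 1/((132227 + (-2800 + 47600)) - 65980) = 1/((132227 + 44800) - 65980) = 1/(177027 - 65980) = 1/111047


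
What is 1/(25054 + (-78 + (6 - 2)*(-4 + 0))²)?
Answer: 1/33890 ≈ 2.9507e-5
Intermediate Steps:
1/(25054 + (-78 + (6 - 2)*(-4 + 0))²) = 1/(25054 + (-78 + 4*(-4))²) = 1/(25054 + (-78 - 16)²) = 1/(25054 + (-94)²) = 1/(25054 + 8836) = 1/33890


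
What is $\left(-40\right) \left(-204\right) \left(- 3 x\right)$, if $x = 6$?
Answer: $-146880$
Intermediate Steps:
$\left(-40\right) \left(-204\right) \left(- 3 x\right) = \left(-40\right) \left(-204\right) \left(\left(-3\right) 6\right) = 8160 \left(-18\right) = -146880$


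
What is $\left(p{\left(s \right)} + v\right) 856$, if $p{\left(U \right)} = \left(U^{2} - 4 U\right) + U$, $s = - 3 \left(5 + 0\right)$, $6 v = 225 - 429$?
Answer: $202016$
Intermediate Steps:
$v = -34$ ($v = \frac{225 - 429}{6} = \frac{1}{6} \left(-204\right) = -34$)
$s = -15$ ($s = \left(-3\right) 5 = -15$)
$p{\left(U \right)} = U^{2} - 3 U$
$\left(p{\left(s \right)} + v\right) 856 = \left(- 15 \left(-3 - 15\right) - 34\right) 856 = \left(\left(-15\right) \left(-18\right) - 34\right) 856 = \left(270 - 34\right) 856 = 236 \cdot 856 = 202016$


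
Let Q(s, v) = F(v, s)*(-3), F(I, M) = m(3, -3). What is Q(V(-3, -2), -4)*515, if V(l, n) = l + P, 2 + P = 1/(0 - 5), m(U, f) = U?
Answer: -4635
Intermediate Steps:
P = -11/5 (P = -2 + 1/(0 - 5) = -2 + 1/(-5) = -2 - ⅕ = -11/5 ≈ -2.2000)
F(I, M) = 3
V(l, n) = -11/5 + l (V(l, n) = l - 11/5 = -11/5 + l)
Q(s, v) = -9 (Q(s, v) = 3*(-3) = -9)
Q(V(-3, -2), -4)*515 = -9*515 = -4635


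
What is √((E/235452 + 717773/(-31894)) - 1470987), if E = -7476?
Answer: I*√11756543730170282628358/89398882 ≈ 1212.9*I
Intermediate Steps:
√((E/235452 + 717773/(-31894)) - 1470987) = √((-7476/235452 + 717773/(-31894)) - 1470987) = √((-7476*1/235452 + 717773*(-1/31894)) - 1470987) = √((-89/2803 - 717773/31894) - 1470987) = √(-2014756285/89398882 - 1470987) = √(-131506607992819/89398882) = I*√11756543730170282628358/89398882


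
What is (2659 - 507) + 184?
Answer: 2336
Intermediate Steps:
(2659 - 507) + 184 = 2152 + 184 = 2336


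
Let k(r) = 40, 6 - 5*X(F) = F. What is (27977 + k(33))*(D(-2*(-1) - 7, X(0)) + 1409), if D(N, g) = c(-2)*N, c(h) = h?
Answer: 39756123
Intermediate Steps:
X(F) = 6/5 - F/5
D(N, g) = -2*N
(27977 + k(33))*(D(-2*(-1) - 7, X(0)) + 1409) = (27977 + 40)*(-2*(-2*(-1) - 7) + 1409) = 28017*(-2*(2 - 7) + 1409) = 28017*(-2*(-5) + 1409) = 28017*(10 + 1409) = 28017*1419 = 39756123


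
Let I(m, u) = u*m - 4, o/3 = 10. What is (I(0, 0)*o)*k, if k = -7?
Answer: 840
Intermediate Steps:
o = 30 (o = 3*10 = 30)
I(m, u) = -4 + m*u (I(m, u) = m*u - 4 = -4 + m*u)
(I(0, 0)*o)*k = ((-4 + 0*0)*30)*(-7) = ((-4 + 0)*30)*(-7) = -4*30*(-7) = -120*(-7) = 840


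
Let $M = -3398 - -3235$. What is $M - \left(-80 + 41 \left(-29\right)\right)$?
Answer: $1106$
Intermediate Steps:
$M = -163$ ($M = -3398 + 3235 = -163$)
$M - \left(-80 + 41 \left(-29\right)\right) = -163 - \left(-80 + 41 \left(-29\right)\right) = -163 - \left(-80 - 1189\right) = -163 - -1269 = -163 + 1269 = 1106$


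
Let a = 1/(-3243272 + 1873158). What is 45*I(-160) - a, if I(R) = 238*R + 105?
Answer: -2341353561749/1370114 ≈ -1.7089e+6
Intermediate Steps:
I(R) = 105 + 238*R
a = -1/1370114 (a = 1/(-1370114) = -1/1370114 ≈ -7.2987e-7)
45*I(-160) - a = 45*(105 + 238*(-160)) - 1*(-1/1370114) = 45*(105 - 38080) + 1/1370114 = 45*(-37975) + 1/1370114 = -1708875 + 1/1370114 = -2341353561749/1370114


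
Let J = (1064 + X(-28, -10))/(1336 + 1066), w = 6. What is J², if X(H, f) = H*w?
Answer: 200704/1442401 ≈ 0.13915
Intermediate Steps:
X(H, f) = 6*H (X(H, f) = H*6 = 6*H)
J = 448/1201 (J = (1064 + 6*(-28))/(1336 + 1066) = (1064 - 168)/2402 = 896*(1/2402) = 448/1201 ≈ 0.37302)
J² = (448/1201)² = 200704/1442401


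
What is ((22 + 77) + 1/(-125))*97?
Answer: 1200278/125 ≈ 9602.2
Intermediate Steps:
((22 + 77) + 1/(-125))*97 = (99 - 1/125)*97 = (12374/125)*97 = 1200278/125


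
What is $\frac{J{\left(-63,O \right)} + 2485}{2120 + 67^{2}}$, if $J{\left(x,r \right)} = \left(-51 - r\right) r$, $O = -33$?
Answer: $\frac{3079}{6609} \approx 0.46588$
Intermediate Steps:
$J{\left(x,r \right)} = r \left(-51 - r\right)$
$\frac{J{\left(-63,O \right)} + 2485}{2120 + 67^{2}} = \frac{\left(-1\right) \left(-33\right) \left(51 - 33\right) + 2485}{2120 + 67^{2}} = \frac{\left(-1\right) \left(-33\right) 18 + 2485}{2120 + 4489} = \frac{594 + 2485}{6609} = 3079 \cdot \frac{1}{6609} = \frac{3079}{6609}$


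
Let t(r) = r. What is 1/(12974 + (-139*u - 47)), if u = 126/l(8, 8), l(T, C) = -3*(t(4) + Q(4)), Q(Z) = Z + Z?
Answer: 2/26827 ≈ 7.4552e-5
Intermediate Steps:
Q(Z) = 2*Z
l(T, C) = -36 (l(T, C) = -3*(4 + 2*4) = -3*(4 + 8) = -3*12 = -36)
u = -7/2 (u = 126/(-36) = 126*(-1/36) = -7/2 ≈ -3.5000)
1/(12974 + (-139*u - 47)) = 1/(12974 + (-139*(-7/2) - 47)) = 1/(12974 + (973/2 - 47)) = 1/(12974 + 879/2) = 1/(26827/2) = 2/26827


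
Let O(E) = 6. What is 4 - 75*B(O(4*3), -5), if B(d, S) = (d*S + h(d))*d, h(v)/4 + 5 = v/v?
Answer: 20704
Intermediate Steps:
h(v) = -16 (h(v) = -20 + 4*(v/v) = -20 + 4*1 = -20 + 4 = -16)
B(d, S) = d*(-16 + S*d) (B(d, S) = (d*S - 16)*d = (S*d - 16)*d = (-16 + S*d)*d = d*(-16 + S*d))
4 - 75*B(O(4*3), -5) = 4 - 450*(-16 - 5*6) = 4 - 450*(-16 - 30) = 4 - 450*(-46) = 4 - 75*(-276) = 4 + 20700 = 20704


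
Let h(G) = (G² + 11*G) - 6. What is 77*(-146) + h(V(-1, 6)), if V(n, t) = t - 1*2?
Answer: -11188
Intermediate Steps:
V(n, t) = -2 + t (V(n, t) = t - 2 = -2 + t)
h(G) = -6 + G² + 11*G
77*(-146) + h(V(-1, 6)) = 77*(-146) + (-6 + (-2 + 6)² + 11*(-2 + 6)) = -11242 + (-6 + 4² + 11*4) = -11242 + (-6 + 16 + 44) = -11242 + 54 = -11188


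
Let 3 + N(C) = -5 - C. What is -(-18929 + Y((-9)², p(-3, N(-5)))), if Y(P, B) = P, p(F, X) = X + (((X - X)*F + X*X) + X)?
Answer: 18848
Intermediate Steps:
N(C) = -8 - C (N(C) = -3 + (-5 - C) = -8 - C)
p(F, X) = X² + 2*X (p(F, X) = X + ((0*F + X²) + X) = X + ((0 + X²) + X) = X + (X² + X) = X + (X + X²) = X² + 2*X)
-(-18929 + Y((-9)², p(-3, N(-5)))) = -(-18929 + (-9)²) = -(-18929 + 81) = -1*(-18848) = 18848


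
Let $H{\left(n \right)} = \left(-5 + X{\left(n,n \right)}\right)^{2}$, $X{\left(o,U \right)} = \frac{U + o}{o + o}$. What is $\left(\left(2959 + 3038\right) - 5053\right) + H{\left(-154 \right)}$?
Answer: $960$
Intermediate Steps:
$X{\left(o,U \right)} = \frac{U + o}{2 o}$
$H{\left(n \right)} = 16$ ($H{\left(n \right)} = \left(-5 + \frac{n + n}{2 n}\right)^{2} = \left(-5 + \frac{2 n}{2 n}\right)^{2} = \left(-5 + 1\right)^{2} = \left(-4\right)^{2} = 16$)
$\left(\left(2959 + 3038\right) - 5053\right) + H{\left(-154 \right)} = \left(\left(2959 + 3038\right) - 5053\right) + 16 = \left(5997 - 5053\right) + 16 = 944 + 16 = 960$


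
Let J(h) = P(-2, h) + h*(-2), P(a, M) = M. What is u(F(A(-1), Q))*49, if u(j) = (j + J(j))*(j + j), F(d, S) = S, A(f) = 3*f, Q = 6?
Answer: 0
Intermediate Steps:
J(h) = -h (J(h) = h + h*(-2) = h - 2*h = -h)
u(j) = 0 (u(j) = (j - j)*(j + j) = 0*(2*j) = 0)
u(F(A(-1), Q))*49 = 0*49 = 0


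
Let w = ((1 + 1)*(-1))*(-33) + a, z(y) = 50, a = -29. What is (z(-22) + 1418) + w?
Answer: 1505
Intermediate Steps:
w = 37 (w = ((1 + 1)*(-1))*(-33) - 29 = (2*(-1))*(-33) - 29 = -2*(-33) - 29 = 66 - 29 = 37)
(z(-22) + 1418) + w = (50 + 1418) + 37 = 1468 + 37 = 1505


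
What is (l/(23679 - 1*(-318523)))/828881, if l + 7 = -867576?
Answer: -867583/283644735962 ≈ -3.0587e-6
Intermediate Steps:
l = -867583 (l = -7 - 867576 = -867583)
(l/(23679 - 1*(-318523)))/828881 = -867583/(23679 - 1*(-318523))/828881 = -867583/(23679 + 318523)*(1/828881) = -867583/342202*(1/828881) = -867583*1/342202*(1/828881) = -867583/342202*1/828881 = -867583/283644735962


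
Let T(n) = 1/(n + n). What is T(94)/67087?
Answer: 1/12612356 ≈ 7.9287e-8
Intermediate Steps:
T(n) = 1/(2*n)
T(94)/67087 = ((½)/94)/67087 = ((½)*(1/94))*(1/67087) = (1/188)*(1/67087) = 1/12612356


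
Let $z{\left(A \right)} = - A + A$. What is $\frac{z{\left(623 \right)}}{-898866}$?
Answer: $0$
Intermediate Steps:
$z{\left(A \right)} = 0$
$\frac{z{\left(623 \right)}}{-898866} = \frac{0}{-898866} = 0 \left(- \frac{1}{898866}\right) = 0$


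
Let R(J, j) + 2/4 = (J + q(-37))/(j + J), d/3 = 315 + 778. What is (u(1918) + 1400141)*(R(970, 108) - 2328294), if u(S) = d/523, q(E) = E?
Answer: -918971245741418918/281897 ≈ -3.2600e+12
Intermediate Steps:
d = 3279 (d = 3*(315 + 778) = 3*1093 = 3279)
u(S) = 3279/523
R(J, j) = -1/2 + (-37 + J)/(J + j) (R(J, j) = -1/2 + (J - 37)/(j + J) = -1/2 + (-37 + J)/(J + j))
(u(1918) + 1400141)*(R(970, 108) - 2328294) = (3279/523 + 1400141)*((-74 + 970 - 1*108)/(2*(970 + 108)) - 2328294) = 732277022*((1/2)*(-74 + 970 - 108)/1078 - 2328294)/523 = 732277022*((1/2)*(1/1078)*788 - 2328294)/523 = 732277022*(197/539 - 2328294)/523 = (732277022/523)*(-1254950269/539) = -918971245741418918/281897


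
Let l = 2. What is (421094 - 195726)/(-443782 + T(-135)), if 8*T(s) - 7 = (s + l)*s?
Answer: -901472/1766147 ≈ -0.51042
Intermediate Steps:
T(s) = 7/8 + s*(2 + s)/8 (T(s) = 7/8 + ((s + 2)*s)/8 = 7/8 + ((2 + s)*s)/8 = 7/8 + (s*(2 + s))/8 = 7/8 + s*(2 + s)/8)
(421094 - 195726)/(-443782 + T(-135)) = (421094 - 195726)/(-443782 + (7/8 + (¼)*(-135) + (⅛)*(-135)²)) = 225368/(-443782 + (7/8 - 135/4 + (⅛)*18225)) = 225368/(-443782 + (7/8 - 135/4 + 18225/8)) = 225368/(-443782 + 8981/4) = 225368/(-1766147/4) = 225368*(-4/1766147) = -901472/1766147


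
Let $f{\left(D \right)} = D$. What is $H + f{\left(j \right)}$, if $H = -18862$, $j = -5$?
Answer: $-18867$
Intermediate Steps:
$H + f{\left(j \right)} = -18862 - 5 = -18867$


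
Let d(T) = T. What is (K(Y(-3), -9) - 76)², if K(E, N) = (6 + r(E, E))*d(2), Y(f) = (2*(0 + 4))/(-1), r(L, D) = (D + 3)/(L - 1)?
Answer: 320356/81 ≈ 3955.0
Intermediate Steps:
r(L, D) = (3 + D)/(-1 + L)
Y(f) = -8 (Y(f) = (2*4)*(-1) = 8*(-1) = -8)
K(E, N) = 12 + 2*(3 + E)/(-1 + E) (K(E, N) = (6 + (3 + E)/(-1 + E))*2 = 12 + 2*(3 + E)/(-1 + E))
(K(Y(-3), -9) - 76)² = (2*(-3 + 7*(-8))/(-1 - 8) - 76)² = (2*(-3 - 56)/(-9) - 76)² = (2*(-⅑)*(-59) - 76)² = (118/9 - 76)² = (-566/9)² = 320356/81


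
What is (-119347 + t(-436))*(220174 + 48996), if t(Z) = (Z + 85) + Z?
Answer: -32336468780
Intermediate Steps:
t(Z) = 85 + 2*Z (t(Z) = (85 + Z) + Z = 85 + 2*Z)
(-119347 + t(-436))*(220174 + 48996) = (-119347 + (85 + 2*(-436)))*(220174 + 48996) = (-119347 + (85 - 872))*269170 = (-119347 - 787)*269170 = -120134*269170 = -32336468780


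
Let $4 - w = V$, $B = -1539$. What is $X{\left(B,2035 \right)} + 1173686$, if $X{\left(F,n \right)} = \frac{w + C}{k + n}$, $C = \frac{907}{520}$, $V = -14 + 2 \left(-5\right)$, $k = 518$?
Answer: $\frac{1558138601627}{1327560} \approx 1.1737 \cdot 10^{6}$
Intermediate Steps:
$V = -24$ ($V = -14 - 10 = -24$)
$w = 28$ ($w = 4 - -24 = 4 + 24 = 28$)
$C = \frac{907}{520}$ ($C = 907 \cdot \frac{1}{520} = \frac{907}{520} \approx 1.7442$)
$X{\left(F,n \right)} = \frac{15467}{520 \left(518 + n\right)}$ ($X{\left(F,n \right)} = \frac{28 + \frac{907}{520}}{518 + n} = \frac{15467}{520 \left(518 + n\right)}$)
$X{\left(B,2035 \right)} + 1173686 = \frac{15467}{520 \left(518 + 2035\right)} + 1173686 = \frac{15467}{520 \cdot 2553} + 1173686 = \frac{15467}{520} \cdot \frac{1}{2553} + 1173686 = \frac{15467}{1327560} + 1173686 = \frac{1558138601627}{1327560}$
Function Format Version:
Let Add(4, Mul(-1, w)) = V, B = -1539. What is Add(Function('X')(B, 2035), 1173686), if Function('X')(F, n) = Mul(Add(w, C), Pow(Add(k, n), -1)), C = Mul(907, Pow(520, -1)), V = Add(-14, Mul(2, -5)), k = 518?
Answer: Rational(1558138601627, 1327560) ≈ 1.1737e+6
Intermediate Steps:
V = -24 (V = Add(-14, -10) = -24)
w = 28 (w = Add(4, Mul(-1, -24)) = Add(4, 24) = 28)
C = Rational(907, 520) (C = Mul(907, Rational(1, 520)) = Rational(907, 520) ≈ 1.7442)
Function('X')(F, n) = Mul(Rational(15467, 520), Pow(Add(518, n), -1)) (Function('X')(F, n) = Mul(Add(28, Rational(907, 520)), Pow(Add(518, n), -1)) = Mul(Rational(15467, 520), Pow(Add(518, n), -1)))
Add(Function('X')(B, 2035), 1173686) = Add(Mul(Rational(15467, 520), Pow(Add(518, 2035), -1)), 1173686) = Add(Mul(Rational(15467, 520), Pow(2553, -1)), 1173686) = Add(Mul(Rational(15467, 520), Rational(1, 2553)), 1173686) = Add(Rational(15467, 1327560), 1173686) = Rational(1558138601627, 1327560)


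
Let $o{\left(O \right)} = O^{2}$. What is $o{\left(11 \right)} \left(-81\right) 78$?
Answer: $-764478$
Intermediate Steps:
$o{\left(11 \right)} \left(-81\right) 78 = 11^{2} \left(-81\right) 78 = 121 \left(-81\right) 78 = \left(-9801\right) 78 = -764478$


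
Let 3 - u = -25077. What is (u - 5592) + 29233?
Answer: 48721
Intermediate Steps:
u = 25080 (u = 3 - 1*(-25077) = 3 + 25077 = 25080)
(u - 5592) + 29233 = (25080 - 5592) + 29233 = 19488 + 29233 = 48721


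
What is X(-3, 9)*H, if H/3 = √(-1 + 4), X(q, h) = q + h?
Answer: 18*√3 ≈ 31.177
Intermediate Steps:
X(q, h) = h + q
H = 3*√3 (H = 3*√(-1 + 4) = 3*√3 ≈ 5.1962)
X(-3, 9)*H = (9 - 3)*(3*√3) = 6*(3*√3) = 18*√3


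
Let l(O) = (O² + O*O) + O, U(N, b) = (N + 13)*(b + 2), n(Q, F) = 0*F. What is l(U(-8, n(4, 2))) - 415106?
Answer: -414896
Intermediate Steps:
n(Q, F) = 0
U(N, b) = (2 + b)*(13 + N) (U(N, b) = (13 + N)*(2 + b) = (2 + b)*(13 + N))
l(O) = O + 2*O² (l(O) = (O² + O²) + O = 2*O² + O = O + 2*O²)
l(U(-8, n(4, 2))) - 415106 = (26 + 2*(-8) + 13*0 - 8*0)*(1 + 2*(26 + 2*(-8) + 13*0 - 8*0)) - 415106 = (26 - 16 + 0 + 0)*(1 + 2*(26 - 16 + 0 + 0)) - 415106 = 10*(1 + 2*10) - 415106 = 10*(1 + 20) - 415106 = 10*21 - 415106 = 210 - 415106 = -414896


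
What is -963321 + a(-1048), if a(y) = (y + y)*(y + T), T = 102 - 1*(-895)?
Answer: -856425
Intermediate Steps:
T = 997 (T = 102 + 895 = 997)
a(y) = 2*y*(997 + y) (a(y) = (y + y)*(y + 997) = (2*y)*(997 + y) = 2*y*(997 + y))
-963321 + a(-1048) = -963321 + 2*(-1048)*(997 - 1048) = -963321 + 2*(-1048)*(-51) = -963321 + 106896 = -856425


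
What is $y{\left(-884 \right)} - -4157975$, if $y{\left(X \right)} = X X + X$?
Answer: $4938547$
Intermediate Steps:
$y{\left(X \right)} = X + X^{2}$ ($y{\left(X \right)} = X^{2} + X = X + X^{2}$)
$y{\left(-884 \right)} - -4157975 = - 884 \left(1 - 884\right) - -4157975 = \left(-884\right) \left(-883\right) + 4157975 = 780572 + 4157975 = 4938547$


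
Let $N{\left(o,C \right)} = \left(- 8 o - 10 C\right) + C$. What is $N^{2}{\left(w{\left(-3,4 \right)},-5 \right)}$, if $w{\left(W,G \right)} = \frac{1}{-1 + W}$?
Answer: $2209$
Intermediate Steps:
$N{\left(o,C \right)} = - 9 C - 8 o$ ($N{\left(o,C \right)} = \left(- 10 C - 8 o\right) + C = - 9 C - 8 o$)
$N^{2}{\left(w{\left(-3,4 \right)},-5 \right)} = \left(\left(-9\right) \left(-5\right) - \frac{8}{-1 - 3}\right)^{2} = \left(45 - \frac{8}{-4}\right)^{2} = \left(45 - -2\right)^{2} = \left(45 + 2\right)^{2} = 47^{2} = 2209$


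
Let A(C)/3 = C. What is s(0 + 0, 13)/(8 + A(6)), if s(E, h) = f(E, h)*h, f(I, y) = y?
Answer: 13/2 ≈ 6.5000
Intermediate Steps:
A(C) = 3*C
s(E, h) = h**2 (s(E, h) = h*h = h**2)
s(0 + 0, 13)/(8 + A(6)) = 13**2/(8 + 3*6) = 169/(8 + 18) = 169/26 = (1/26)*169 = 13/2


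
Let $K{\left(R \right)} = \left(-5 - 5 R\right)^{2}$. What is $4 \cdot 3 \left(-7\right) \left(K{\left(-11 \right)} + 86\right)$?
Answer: $-217224$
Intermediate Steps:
$4 \cdot 3 \left(-7\right) \left(K{\left(-11 \right)} + 86\right) = 4 \cdot 3 \left(-7\right) \left(25 \left(1 - 11\right)^{2} + 86\right) = 12 \left(-7\right) \left(25 \left(-10\right)^{2} + 86\right) = - 84 \left(25 \cdot 100 + 86\right) = - 84 \left(2500 + 86\right) = \left(-84\right) 2586 = -217224$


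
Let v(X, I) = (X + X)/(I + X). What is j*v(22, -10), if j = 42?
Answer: 154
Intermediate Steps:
v(X, I) = 2*X/(I + X) (v(X, I) = (2*X)/(I + X) = 2*X/(I + X))
j*v(22, -10) = 42*(2*22/(-10 + 22)) = 42*(2*22/12) = 42*(2*22*(1/12)) = 42*(11/3) = 154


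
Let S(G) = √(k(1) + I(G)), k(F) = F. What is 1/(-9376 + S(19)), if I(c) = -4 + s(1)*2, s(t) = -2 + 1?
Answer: -9376/87909381 - I*√5/87909381 ≈ -0.00010666 - 2.5436e-8*I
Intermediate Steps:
s(t) = -1
I(c) = -6 (I(c) = -4 - 1*2 = -4 - 2 = -6)
S(G) = I*√5 (S(G) = √(1 - 6) = √(-5) = I*√5)
1/(-9376 + S(19)) = 1/(-9376 + I*√5)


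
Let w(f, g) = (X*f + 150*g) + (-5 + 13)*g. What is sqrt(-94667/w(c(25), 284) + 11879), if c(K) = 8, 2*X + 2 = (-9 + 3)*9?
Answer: 5*sqrt(236758934434)/22324 ≈ 108.98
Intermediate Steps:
X = -28 (X = -1 + ((-9 + 3)*9)/2 = -1 + (-6*9)/2 = -1 + (1/2)*(-54) = -1 - 27 = -28)
w(f, g) = -28*f + 158*g (w(f, g) = (-28*f + 150*g) + (-5 + 13)*g = (-28*f + 150*g) + 8*g = -28*f + 158*g)
sqrt(-94667/w(c(25), 284) + 11879) = sqrt(-94667/(-28*8 + 158*284) + 11879) = sqrt(-94667/(-224 + 44872) + 11879) = sqrt(-94667/44648 + 11879) = sqrt(530278925/44648) = 5*sqrt(236758934434)/22324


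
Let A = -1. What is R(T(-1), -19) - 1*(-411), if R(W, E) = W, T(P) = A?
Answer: 410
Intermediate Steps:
T(P) = -1
R(T(-1), -19) - 1*(-411) = -1 - 1*(-411) = -1 + 411 = 410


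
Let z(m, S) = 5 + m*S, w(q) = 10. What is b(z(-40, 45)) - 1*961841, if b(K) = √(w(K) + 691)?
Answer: -961841 + √701 ≈ -9.6181e+5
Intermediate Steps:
z(m, S) = 5 + S*m
b(K) = √701 (b(K) = √(10 + 691) = √701)
b(z(-40, 45)) - 1*961841 = √701 - 1*961841 = √701 - 961841 = -961841 + √701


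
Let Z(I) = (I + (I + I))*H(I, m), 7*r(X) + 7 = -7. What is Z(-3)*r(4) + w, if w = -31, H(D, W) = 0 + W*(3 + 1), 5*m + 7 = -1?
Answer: -731/5 ≈ -146.20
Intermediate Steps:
m = -8/5 (m = -7/5 + (1/5)*(-1) = -7/5 - 1/5 = -8/5 ≈ -1.6000)
r(X) = -2 (r(X) = -1 + (1/7)*(-7) = -1 - 1 = -2)
H(D, W) = 4*W (H(D, W) = 0 + W*4 = 0 + 4*W = 4*W)
Z(I) = -96*I/5 (Z(I) = (I + (I + I))*(4*(-8/5)) = (I + 2*I)*(-32/5) = (3*I)*(-32/5) = -96*I/5)
Z(-3)*r(4) + w = -96/5*(-3)*(-2) - 31 = (288/5)*(-2) - 31 = -576/5 - 31 = -731/5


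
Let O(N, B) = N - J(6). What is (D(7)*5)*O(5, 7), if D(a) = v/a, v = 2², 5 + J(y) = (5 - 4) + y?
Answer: 60/7 ≈ 8.5714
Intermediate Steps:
J(y) = -4 + y (J(y) = -5 + ((5 - 4) + y) = -5 + (1 + y) = -4 + y)
v = 4
D(a) = 4/a
O(N, B) = -2 + N (O(N, B) = N - (-4 + 6) = N - 1*2 = N - 2 = -2 + N)
(D(7)*5)*O(5, 7) = ((4/7)*5)*(-2 + 5) = ((4*(⅐))*5)*3 = ((4/7)*5)*3 = (20/7)*3 = 60/7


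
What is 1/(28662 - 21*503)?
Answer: 1/18099 ≈ 5.5252e-5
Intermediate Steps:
1/(28662 - 21*503) = 1/(28662 - 10563) = 1/18099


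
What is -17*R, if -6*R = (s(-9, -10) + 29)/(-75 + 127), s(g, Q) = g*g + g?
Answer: 1717/312 ≈ 5.5032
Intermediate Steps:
s(g, Q) = g + g² (s(g, Q) = g² + g = g + g²)
R = -101/312 (R = -(-9*(1 - 9) + 29)/(6*(-75 + 127)) = -(-9*(-8) + 29)/(6*52) = -(72 + 29)/(6*52) = -101/(6*52) = -⅙*101/52 = -101/312 ≈ -0.32372)
-17*R = -17*(-101/312) = 1717/312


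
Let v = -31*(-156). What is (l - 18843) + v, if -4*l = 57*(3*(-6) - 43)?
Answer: -52551/4 ≈ -13138.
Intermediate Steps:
v = 4836
l = 3477/4 (l = -57*(3*(-6) - 43)/4 = -57*(-18 - 43)/4 = -57*(-61)/4 = -¼*(-3477) = 3477/4 ≈ 869.25)
(l - 18843) + v = (3477/4 - 18843) + 4836 = -71895/4 + 4836 = -52551/4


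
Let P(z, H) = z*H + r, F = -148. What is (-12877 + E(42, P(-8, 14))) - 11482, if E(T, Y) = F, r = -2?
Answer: -24507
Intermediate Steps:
P(z, H) = -2 + H*z (P(z, H) = z*H - 2 = H*z - 2 = -2 + H*z)
E(T, Y) = -148
(-12877 + E(42, P(-8, 14))) - 11482 = (-12877 - 148) - 11482 = -13025 - 11482 = -24507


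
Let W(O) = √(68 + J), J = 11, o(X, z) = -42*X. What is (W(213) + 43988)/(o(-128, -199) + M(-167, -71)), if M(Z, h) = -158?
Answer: 21994/2609 + √79/5218 ≈ 8.4317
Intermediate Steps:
W(O) = √79 (W(O) = √(68 + 11) = √79)
(W(213) + 43988)/(o(-128, -199) + M(-167, -71)) = (√79 + 43988)/(-42*(-128) - 158) = (43988 + √79)/(5376 - 158) = (43988 + √79)/5218 = (43988 + √79)*(1/5218) = 21994/2609 + √79/5218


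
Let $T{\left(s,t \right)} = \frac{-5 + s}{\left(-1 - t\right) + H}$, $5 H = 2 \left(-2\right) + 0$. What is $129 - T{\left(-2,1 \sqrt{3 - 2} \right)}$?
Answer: $\frac{253}{2} \approx 126.5$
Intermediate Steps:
$H = - \frac{4}{5}$ ($H = \frac{2 \left(-2\right) + 0}{5} = \frac{-4 + 0}{5} = \frac{1}{5} \left(-4\right) = - \frac{4}{5} \approx -0.8$)
$T{\left(s,t \right)} = \frac{-5 + s}{- \frac{9}{5} - t}$ ($T{\left(s,t \right)} = \frac{-5 + s}{\left(-1 - t\right) - \frac{4}{5}} = \frac{-5 + s}{- \frac{9}{5} - t}$)
$129 - T{\left(-2,1 \sqrt{3 - 2} \right)} = 129 - \frac{5 \left(5 - -2\right)}{9 + 5 \cdot 1 \sqrt{3 - 2}} = 129 - \frac{5 \left(5 + 2\right)}{9 + 5 \cdot 1 \sqrt{1}} = 129 - 5 \frac{1}{9 + 5 \cdot 1 \cdot 1} \cdot 7 = 129 - 5 \frac{1}{9 + 5 \cdot 1} \cdot 7 = 129 - 5 \frac{1}{9 + 5} \cdot 7 = 129 - 5 \cdot \frac{1}{14} \cdot 7 = 129 - \frac{5}{2} = \frac{253}{2}$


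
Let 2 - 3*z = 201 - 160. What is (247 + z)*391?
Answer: 91494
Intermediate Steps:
z = -13 (z = ⅔ - (201 - 160)/3 = ⅔ - ⅓*41 = ⅔ - 41/3 = -13)
(247 + z)*391 = (247 - 13)*391 = 234*391 = 91494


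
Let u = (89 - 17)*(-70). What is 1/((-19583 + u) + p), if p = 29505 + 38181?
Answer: 1/43063 ≈ 2.3222e-5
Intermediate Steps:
u = -5040 (u = 72*(-70) = -5040)
p = 67686
1/((-19583 + u) + p) = 1/((-19583 - 5040) + 67686) = 1/(-24623 + 67686) = 1/43063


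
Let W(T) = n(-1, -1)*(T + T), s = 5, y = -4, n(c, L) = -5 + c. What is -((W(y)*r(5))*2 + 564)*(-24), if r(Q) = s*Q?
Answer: 71136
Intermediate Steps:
r(Q) = 5*Q
W(T) = -12*T (W(T) = (-5 - 1)*(T + T) = -12*T)
-((W(y)*r(5))*2 + 564)*(-24) = -(((-12*(-4))*(5*5))*2 + 564)*(-24) = -((48*25)*2 + 564)*(-24) = -(1200*2 + 564)*(-24) = -(2400 + 564)*(-24) = -2964*(-24) = -1*(-71136) = 71136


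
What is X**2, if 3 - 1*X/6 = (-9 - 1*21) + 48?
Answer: 8100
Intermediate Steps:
X = -90 (X = 18 - 6*((-9 - 1*21) + 48) = 18 - 6*((-9 - 21) + 48) = 18 - 6*(-30 + 48) = 18 - 6*18 = 18 - 108 = -90)
X**2 = (-90)**2 = 8100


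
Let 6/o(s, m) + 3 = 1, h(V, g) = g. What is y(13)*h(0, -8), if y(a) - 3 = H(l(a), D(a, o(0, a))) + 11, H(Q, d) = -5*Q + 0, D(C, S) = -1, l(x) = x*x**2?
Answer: 87768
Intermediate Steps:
l(x) = x**3
o(s, m) = -3 (o(s, m) = 6/(-3 + 1) = 6/(-2) = 6*(-1/2) = -3)
H(Q, d) = -5*Q
y(a) = 14 - 5*a**3 (y(a) = 3 + (-5*a**3 + 11) = 3 + (11 - 5*a**3) = 14 - 5*a**3)
y(13)*h(0, -8) = (14 - 5*13**3)*(-8) = (14 - 5*2197)*(-8) = (14 - 10985)*(-8) = -10971*(-8) = 87768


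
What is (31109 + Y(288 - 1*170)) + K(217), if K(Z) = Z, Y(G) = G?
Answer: 31444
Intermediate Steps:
(31109 + Y(288 - 1*170)) + K(217) = (31109 + (288 - 1*170)) + 217 = (31109 + (288 - 170)) + 217 = (31109 + 118) + 217 = 31227 + 217 = 31444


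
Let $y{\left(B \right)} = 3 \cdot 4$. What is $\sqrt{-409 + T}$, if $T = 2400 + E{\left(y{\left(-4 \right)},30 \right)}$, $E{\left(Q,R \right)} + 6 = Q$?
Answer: $\sqrt{1997} \approx 44.688$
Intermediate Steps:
$y{\left(B \right)} = 12$
$E{\left(Q,R \right)} = -6 + Q$
$T = 2406$ ($T = 2400 + \left(-6 + 12\right) = 2400 + 6 = 2406$)
$\sqrt{-409 + T} = \sqrt{-409 + 2406} = \sqrt{1997}$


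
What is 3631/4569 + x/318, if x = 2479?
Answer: 1386801/161438 ≈ 8.5903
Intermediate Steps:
3631/4569 + x/318 = 3631/4569 + 2479/318 = 1386801/161438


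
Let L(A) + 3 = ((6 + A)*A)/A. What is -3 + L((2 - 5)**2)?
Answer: 9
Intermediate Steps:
L(A) = 3 + A (L(A) = -3 + ((6 + A)*A)/A = -3 + (A*(6 + A))/A = -3 + (6 + A) = 3 + A)
-3 + L((2 - 5)**2) = -3 + (3 + (2 - 5)**2) = -3 + (3 + (-3)**2) = -3 + (3 + 9) = -3 + 12 = 9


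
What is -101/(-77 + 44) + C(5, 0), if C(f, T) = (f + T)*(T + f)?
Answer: 926/33 ≈ 28.061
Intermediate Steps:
C(f, T) = (T + f)**2 (C(f, T) = (T + f)*(T + f) = (T + f)**2)
-101/(-77 + 44) + C(5, 0) = -101/(-77 + 44) + (0 + 5)**2 = -101/(-33) + 5**2 = -101*(-1/33) + 25 = 101/33 + 25 = 926/33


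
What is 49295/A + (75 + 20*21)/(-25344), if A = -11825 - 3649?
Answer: -6348445/1980672 ≈ -3.2052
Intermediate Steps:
A = -15474
49295/A + (75 + 20*21)/(-25344) = 49295/(-15474) + (75 + 20*21)/(-25344) = 49295*(-1/15474) + (75 + 420)*(-1/25344) = -49295/15474 + 495*(-1/25344) = -49295/15474 - 5/256 = -6348445/1980672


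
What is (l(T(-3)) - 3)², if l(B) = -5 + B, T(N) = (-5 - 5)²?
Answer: 8464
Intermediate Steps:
T(N) = 100 (T(N) = (-10)² = 100)
(l(T(-3)) - 3)² = ((-5 + 100) - 3)² = (95 - 3)² = 92² = 8464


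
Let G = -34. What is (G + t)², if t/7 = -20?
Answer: 30276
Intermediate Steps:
t = -140 (t = 7*(-20) = -140)
(G + t)² = (-34 - 140)² = (-174)² = 30276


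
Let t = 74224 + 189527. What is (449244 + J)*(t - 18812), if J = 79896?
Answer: 129607022460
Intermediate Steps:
t = 263751
(449244 + J)*(t - 18812) = (449244 + 79896)*(263751 - 18812) = 529140*244939 = 129607022460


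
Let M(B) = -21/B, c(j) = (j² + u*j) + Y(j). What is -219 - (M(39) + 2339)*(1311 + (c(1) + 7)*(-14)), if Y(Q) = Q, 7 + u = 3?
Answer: -37729247/13 ≈ -2.9022e+6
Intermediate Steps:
u = -4 (u = -7 + 3 = -4)
c(j) = j² - 3*j (c(j) = (j² - 4*j) + j = j² - 3*j)
-219 - (M(39) + 2339)*(1311 + (c(1) + 7)*(-14)) = -219 - (-21/39 + 2339)*(1311 + (1*(-3 + 1) + 7)*(-14)) = -219 - (-21*1/39 + 2339)*(1311 + (1*(-2) + 7)*(-14)) = -219 - (-7/13 + 2339)*(1311 + (-2 + 7)*(-14)) = -219 - 30400*(1311 + 5*(-14))/13 = -219 - 30400*(1311 - 70)/13 = -219 - 30400*1241/13 = -219 - 1*37726400/13 = -219 - 37726400/13 = -37729247/13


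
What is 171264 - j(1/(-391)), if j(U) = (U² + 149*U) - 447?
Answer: 26251407649/152881 ≈ 1.7171e+5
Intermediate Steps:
j(U) = -447 + U² + 149*U
171264 - j(1/(-391)) = 171264 - (-447 + (1/(-391))² + 149/(-391)) = 171264 - (-447 + (-1/391)² + 149*(-1/391)) = 171264 - (-447 + 1/152881 - 149/391) = 171264 - 1*(-68396065/152881) = 171264 + 68396065/152881 = 26251407649/152881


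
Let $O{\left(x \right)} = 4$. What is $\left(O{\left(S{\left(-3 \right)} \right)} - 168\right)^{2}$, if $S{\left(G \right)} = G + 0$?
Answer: $26896$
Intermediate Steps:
$S{\left(G \right)} = G$
$\left(O{\left(S{\left(-3 \right)} \right)} - 168\right)^{2} = \left(4 - 168\right)^{2} = \left(-164\right)^{2} = 26896$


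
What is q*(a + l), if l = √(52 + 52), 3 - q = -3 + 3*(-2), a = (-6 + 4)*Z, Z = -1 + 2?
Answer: -24 + 24*√26 ≈ 98.376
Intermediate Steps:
Z = 1
a = -2 (a = (-6 + 4)*1 = -2*1 = -2)
q = 12 (q = 3 - (-3 + 3*(-2)) = 3 - (-3 - 6) = 3 - 1*(-9) = 3 + 9 = 12)
l = 2*√26 (l = √104 = 2*√26 ≈ 10.198)
q*(a + l) = 12*(-2 + 2*√26) = -24 + 24*√26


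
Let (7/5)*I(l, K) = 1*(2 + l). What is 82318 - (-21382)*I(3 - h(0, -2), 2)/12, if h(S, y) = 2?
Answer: 1205907/14 ≈ 86136.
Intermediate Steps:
I(l, K) = 10/7 + 5*l/7 (I(l, K) = 5*(1*(2 + l))/7 = 5*(2 + l)/7 = 10/7 + 5*l/7)
82318 - (-21382)*I(3 - h(0, -2), 2)/12 = 82318 - (-21382)*(10/7 + 5*(3 - 1*2)/7)/12 = 82318 - (-21382)*(10/7 + 5*(3 - 2)/7)*(1/12) = 82318 - (-21382)*(10/7 + (5/7)*1)*(1/12) = 82318 - (-21382)*(10/7 + 5/7)*(1/12) = 82318 - (-21382)*(15/7)*(1/12) = 82318 - (-21382)*5/28 = 82318 - 1*(-53455/14) = 82318 + 53455/14 = 1205907/14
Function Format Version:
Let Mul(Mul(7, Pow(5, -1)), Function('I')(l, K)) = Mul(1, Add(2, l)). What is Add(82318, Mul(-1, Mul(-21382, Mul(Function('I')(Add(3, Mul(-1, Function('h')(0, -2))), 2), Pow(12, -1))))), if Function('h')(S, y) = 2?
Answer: Rational(1205907, 14) ≈ 86136.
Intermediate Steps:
Function('I')(l, K) = Add(Rational(10, 7), Mul(Rational(5, 7), l)) (Function('I')(l, K) = Mul(Rational(5, 7), Mul(1, Add(2, l))) = Mul(Rational(5, 7), Add(2, l)) = Add(Rational(10, 7), Mul(Rational(5, 7), l)))
Add(82318, Mul(-1, Mul(-21382, Mul(Function('I')(Add(3, Mul(-1, Function('h')(0, -2))), 2), Pow(12, -1))))) = Add(82318, Mul(-1, Mul(-21382, Mul(Add(Rational(10, 7), Mul(Rational(5, 7), Add(3, Mul(-1, 2)))), Pow(12, -1))))) = Add(82318, Mul(-1, Mul(-21382, Mul(Add(Rational(10, 7), Mul(Rational(5, 7), Add(3, -2))), Rational(1, 12))))) = Add(82318, Mul(-1, Mul(-21382, Mul(Add(Rational(10, 7), Mul(Rational(5, 7), 1)), Rational(1, 12))))) = Add(82318, Mul(-1, Mul(-21382, Mul(Add(Rational(10, 7), Rational(5, 7)), Rational(1, 12))))) = Add(82318, Mul(-1, Mul(-21382, Mul(Rational(15, 7), Rational(1, 12))))) = Add(82318, Mul(-1, Mul(-21382, Rational(5, 28)))) = Add(82318, Mul(-1, Rational(-53455, 14))) = Add(82318, Rational(53455, 14)) = Rational(1205907, 14)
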